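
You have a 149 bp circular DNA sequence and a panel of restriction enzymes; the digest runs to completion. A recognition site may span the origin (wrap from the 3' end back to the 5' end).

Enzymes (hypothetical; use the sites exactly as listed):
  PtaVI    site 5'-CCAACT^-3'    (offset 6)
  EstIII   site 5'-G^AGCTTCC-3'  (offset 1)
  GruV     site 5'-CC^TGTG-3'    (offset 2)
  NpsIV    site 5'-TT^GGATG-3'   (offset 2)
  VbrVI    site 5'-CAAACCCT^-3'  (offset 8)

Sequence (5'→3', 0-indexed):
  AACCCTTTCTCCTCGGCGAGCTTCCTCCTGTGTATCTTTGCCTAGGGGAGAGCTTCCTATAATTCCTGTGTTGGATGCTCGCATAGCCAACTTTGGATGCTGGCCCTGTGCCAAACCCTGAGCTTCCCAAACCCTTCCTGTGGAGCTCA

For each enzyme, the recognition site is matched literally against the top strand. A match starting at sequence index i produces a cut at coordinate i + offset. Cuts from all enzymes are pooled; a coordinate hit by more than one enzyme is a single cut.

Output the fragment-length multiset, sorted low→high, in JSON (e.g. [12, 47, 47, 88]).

Scan for sites:
  PtaVI (CCAACT, off=6): starts [86] → cuts [92]
  EstIII (GAGCTTCC, off=1): starts [17, 49, 119] → cuts [18, 50, 120]
  GruV (CCTGTG, off=2): starts [26, 64, 104, 136] → cuts [28, 66, 106, 138]
  NpsIV (TTGGATG, off=2): starts [70, 92] → cuts [72, 94]
  VbrVI (CAAACCCT, off=8): starts [111, 127, 147] → cuts [6, 119, 135]

Pooled cuts: [6, 18, 28, 50, 66, 72, 92, 94, 106, 119, 120, 135, 138]

Fragments:
  6→18: 12 bp
  18→28: 10 bp
  28→50: 22 bp
  50→66: 16 bp
  66→72: 6 bp
  72→92: 20 bp
  92→94: 2 bp
  94→106: 12 bp
  106→119: 13 bp
  119→120: 1 bp
  120→135: 15 bp
  135→138: 3 bp
  138→6 (wrap): 149-138+6 = 17 bp

[1,2,3,6,10,12,12,13,15,16,17,20,22]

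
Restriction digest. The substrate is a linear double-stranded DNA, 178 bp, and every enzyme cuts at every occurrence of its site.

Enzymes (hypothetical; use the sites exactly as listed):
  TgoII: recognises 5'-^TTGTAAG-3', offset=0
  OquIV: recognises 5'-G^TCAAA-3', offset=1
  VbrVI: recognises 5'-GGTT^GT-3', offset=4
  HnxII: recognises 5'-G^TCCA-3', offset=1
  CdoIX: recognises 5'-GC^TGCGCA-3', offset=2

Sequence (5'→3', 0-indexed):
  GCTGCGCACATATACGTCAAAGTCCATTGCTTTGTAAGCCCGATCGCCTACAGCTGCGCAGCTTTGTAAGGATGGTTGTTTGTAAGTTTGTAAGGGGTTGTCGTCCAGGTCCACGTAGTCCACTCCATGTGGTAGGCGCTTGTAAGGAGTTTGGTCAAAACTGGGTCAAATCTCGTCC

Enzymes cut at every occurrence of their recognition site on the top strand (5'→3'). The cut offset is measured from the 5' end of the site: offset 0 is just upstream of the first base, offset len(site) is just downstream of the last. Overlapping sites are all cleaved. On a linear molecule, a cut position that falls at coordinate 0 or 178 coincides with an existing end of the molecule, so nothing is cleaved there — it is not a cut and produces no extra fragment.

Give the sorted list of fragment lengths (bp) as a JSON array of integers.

[2,2,4,6,6,8,9,9,9,11,12,13,14,14,15,21,23]

Scan for sites:
  TgoII (TTGTAAG, off=0): starts [31, 63, 79, 87, 139] → cuts [31, 63, 79, 87, 139]
  OquIV (GTCAAA, off=1): starts [15, 153, 164] → cuts [16, 154, 165]
  VbrVI (GGTTGT, off=4): starts [73, 95] → cuts [77, 99]
  HnxII (GTCCA, off=1): starts [21, 102, 108, 117] → cuts [22, 103, 109, 118]
  CdoIX (GCTGCGCA, off=2): starts [0, 52] → cuts [2, 54]

All cut coordinates (distinct, sorted): [2, 16, 22, 31, 54, 63, 77, 79, 87, 99, 103, 109, 118, 139, 154, 165]

Fragments:
  [0,2): 2 bp
  [2,16): 14 bp
  [16,22): 6 bp
  [22,31): 9 bp
  [31,54): 23 bp
  [54,63): 9 bp
  [63,77): 14 bp
  [77,79): 2 bp
  [79,87): 8 bp
  [87,99): 12 bp
  [99,103): 4 bp
  [103,109): 6 bp
  [109,118): 9 bp
  [118,139): 21 bp
  [139,154): 15 bp
  [154,165): 11 bp
  [165,178): 13 bp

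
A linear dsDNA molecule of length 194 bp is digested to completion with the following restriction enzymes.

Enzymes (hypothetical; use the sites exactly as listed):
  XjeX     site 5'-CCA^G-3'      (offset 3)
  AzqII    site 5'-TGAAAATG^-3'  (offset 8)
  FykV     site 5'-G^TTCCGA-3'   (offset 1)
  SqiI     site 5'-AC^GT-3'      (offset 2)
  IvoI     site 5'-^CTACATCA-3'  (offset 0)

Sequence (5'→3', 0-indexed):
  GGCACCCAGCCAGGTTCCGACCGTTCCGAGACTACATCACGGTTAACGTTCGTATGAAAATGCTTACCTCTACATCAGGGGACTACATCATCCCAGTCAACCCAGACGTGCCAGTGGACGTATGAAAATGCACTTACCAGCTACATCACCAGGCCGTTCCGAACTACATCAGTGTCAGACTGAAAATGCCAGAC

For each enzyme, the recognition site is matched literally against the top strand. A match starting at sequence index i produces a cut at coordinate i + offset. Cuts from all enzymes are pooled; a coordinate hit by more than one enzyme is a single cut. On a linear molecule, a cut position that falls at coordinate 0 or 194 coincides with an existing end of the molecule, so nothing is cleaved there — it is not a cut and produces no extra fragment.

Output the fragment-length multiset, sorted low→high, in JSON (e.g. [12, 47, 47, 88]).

Scan for sites:
  XjeX (CCAG, off=3): starts [5, 9, 92, 101, 110, 136, 148, 188] → cuts [8, 12, 95, 104, 113, 139, 151, 191]
  AzqII (TGAAAATG, off=8): starts [54, 122, 180] → cuts [62, 130, 188]
  FykV (GTTCCGA, off=1): starts [13, 22, 155] → cuts [14, 23, 156]
  SqiI (ACGT, off=2): starts [45, 105, 117] → cuts [47, 107, 119]
  IvoI (CTACATCA, off=0): starts [31, 69, 82, 140, 163] → cuts [31, 69, 82, 140, 163]

All cut coordinates (distinct, sorted): [8, 12, 14, 23, 31, 47, 62, 69, 82, 95, 104, 107, 113, 119, 130, 139, 140, 151, 156, 163, 188, 191]

Fragment lengths:
  [0,8): 8 bp
  [8,12): 4 bp
  [12,14): 2 bp
  [14,23): 9 bp
  [23,31): 8 bp
  [31,47): 16 bp
  [47,62): 15 bp
  [62,69): 7 bp
  [69,82): 13 bp
  [82,95): 13 bp
  [95,104): 9 bp
  [104,107): 3 bp
  [107,113): 6 bp
  [113,119): 6 bp
  [119,130): 11 bp
  [130,139): 9 bp
  [139,140): 1 bp
  [140,151): 11 bp
  [151,156): 5 bp
  [156,163): 7 bp
  [163,188): 25 bp
  [188,191): 3 bp
  [191,194): 3 bp

[1,2,3,3,3,4,5,6,6,7,7,8,8,9,9,9,11,11,13,13,15,16,25]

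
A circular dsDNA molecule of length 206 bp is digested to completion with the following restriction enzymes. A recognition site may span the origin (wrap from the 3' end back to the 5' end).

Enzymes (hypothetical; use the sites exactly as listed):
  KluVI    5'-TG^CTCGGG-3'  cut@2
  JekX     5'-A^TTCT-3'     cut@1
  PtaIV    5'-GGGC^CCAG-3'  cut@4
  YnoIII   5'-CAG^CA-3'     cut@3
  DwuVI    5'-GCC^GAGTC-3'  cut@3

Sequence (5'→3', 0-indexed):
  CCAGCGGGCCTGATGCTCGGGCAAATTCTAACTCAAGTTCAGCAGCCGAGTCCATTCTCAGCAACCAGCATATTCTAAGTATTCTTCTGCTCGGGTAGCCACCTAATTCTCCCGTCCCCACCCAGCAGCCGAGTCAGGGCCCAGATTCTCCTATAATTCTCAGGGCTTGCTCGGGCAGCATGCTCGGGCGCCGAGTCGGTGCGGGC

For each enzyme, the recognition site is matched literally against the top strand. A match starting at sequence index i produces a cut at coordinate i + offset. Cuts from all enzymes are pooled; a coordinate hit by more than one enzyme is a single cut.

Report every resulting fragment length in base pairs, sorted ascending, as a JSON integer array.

[4,4,5,5,5,7,7,7,8,9,9,10,10,10,11,13,14,15,17,17,19]

Scan for sites:
  KluVI TGCTCGGG/2: at [13, 87, 167, 180] ⇒ [15, 89, 169, 182]
  JekX ATTCT/1: at [24, 53, 71, 80, 105, 144, 155] ⇒ [25, 54, 72, 81, 106, 145, 156]
  PtaIV GGGCCCAG/4: at [136, 202] ⇒ [0, 140]
  YnoIII CAGCA/3: at [39, 58, 65, 122, 175] ⇒ [42, 61, 68, 125, 178]
  DwuVI GCCGAGTC/3: at [44, 127, 189] ⇒ [47, 130, 192]

Pooled cuts: [0, 15, 25, 42, 47, 54, 61, 68, 72, 81, 89, 106, 125, 130, 140, 145, 156, 169, 178, 182, 192]

Fragments:
  0→15: 15 bp
  15→25: 10 bp
  25→42: 17 bp
  42→47: 5 bp
  47→54: 7 bp
  54→61: 7 bp
  61→68: 7 bp
  68→72: 4 bp
  72→81: 9 bp
  81→89: 8 bp
  89→106: 17 bp
  106→125: 19 bp
  125→130: 5 bp
  130→140: 10 bp
  140→145: 5 bp
  145→156: 11 bp
  156→169: 13 bp
  169→178: 9 bp
  178→182: 4 bp
  182→192: 10 bp
  192→0 (wrap): 206-192+0 = 14 bp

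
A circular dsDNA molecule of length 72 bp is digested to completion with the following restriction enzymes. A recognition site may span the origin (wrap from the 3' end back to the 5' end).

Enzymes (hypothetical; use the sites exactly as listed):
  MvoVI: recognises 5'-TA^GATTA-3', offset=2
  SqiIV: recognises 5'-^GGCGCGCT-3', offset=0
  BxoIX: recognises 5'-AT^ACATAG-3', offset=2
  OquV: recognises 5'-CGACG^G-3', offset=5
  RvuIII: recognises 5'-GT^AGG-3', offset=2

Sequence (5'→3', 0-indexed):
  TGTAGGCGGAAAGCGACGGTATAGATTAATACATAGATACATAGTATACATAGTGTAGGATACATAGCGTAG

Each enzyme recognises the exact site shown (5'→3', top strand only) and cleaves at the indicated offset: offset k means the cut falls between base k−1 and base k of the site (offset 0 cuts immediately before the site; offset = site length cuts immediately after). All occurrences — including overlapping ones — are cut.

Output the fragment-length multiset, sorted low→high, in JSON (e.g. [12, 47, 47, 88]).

[5,5,7,8,9,9,14,15]

Scan for sites:
  MvoVI TAGATTA/2: at [21] ⇒ [23]
  SqiIV (GGCGCGCT, off=0): no sites
  BxoIX ATACATAG/2: at [28, 36, 45, 59] ⇒ [30, 38, 47, 61]
  OquV CGACGG/5: at [13] ⇒ [18]
  RvuIII GTAGG/2: at [1, 54] ⇒ [3, 56]

Pooled cuts: [3, 18, 23, 30, 38, 47, 56, 61]

Fragments:
  3→18: 15 bp
  18→23: 5 bp
  23→30: 7 bp
  30→38: 8 bp
  38→47: 9 bp
  47→56: 9 bp
  56→61: 5 bp
  61→3 (wrap): 72-61+3 = 14 bp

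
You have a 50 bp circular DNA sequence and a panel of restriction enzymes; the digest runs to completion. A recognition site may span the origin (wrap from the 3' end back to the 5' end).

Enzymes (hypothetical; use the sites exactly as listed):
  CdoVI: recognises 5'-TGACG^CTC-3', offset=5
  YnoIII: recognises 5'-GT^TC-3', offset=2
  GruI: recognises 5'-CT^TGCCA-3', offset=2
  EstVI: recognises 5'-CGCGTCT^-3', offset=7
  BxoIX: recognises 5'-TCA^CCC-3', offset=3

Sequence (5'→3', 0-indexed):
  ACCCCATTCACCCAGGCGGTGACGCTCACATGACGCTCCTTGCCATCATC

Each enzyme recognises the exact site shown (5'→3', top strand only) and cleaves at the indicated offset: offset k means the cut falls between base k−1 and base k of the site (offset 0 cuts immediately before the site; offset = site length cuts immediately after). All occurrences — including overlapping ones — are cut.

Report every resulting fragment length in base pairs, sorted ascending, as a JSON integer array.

[5,9,11,11,14]

Site scan:
  CdoVI (TGACGCTC, off=5): starts [19, 30] → cuts [24, 35]
  YnoIII (GTTC, off=2): no sites
  GruI (CTTGCCA, off=2): starts [38] → cuts [40]
  EstVI (CGCGTCT, off=7): no sites
  BxoIX (TCACCC, off=3): starts [7, 48] → cuts [1, 10]

Pooled cuts: [1, 10, 24, 35, 40]

Fragment lengths:
  1→10: 9 bp
  10→24: 14 bp
  24→35: 11 bp
  35→40: 5 bp
  40→1 (wrap): 50-40+1 = 11 bp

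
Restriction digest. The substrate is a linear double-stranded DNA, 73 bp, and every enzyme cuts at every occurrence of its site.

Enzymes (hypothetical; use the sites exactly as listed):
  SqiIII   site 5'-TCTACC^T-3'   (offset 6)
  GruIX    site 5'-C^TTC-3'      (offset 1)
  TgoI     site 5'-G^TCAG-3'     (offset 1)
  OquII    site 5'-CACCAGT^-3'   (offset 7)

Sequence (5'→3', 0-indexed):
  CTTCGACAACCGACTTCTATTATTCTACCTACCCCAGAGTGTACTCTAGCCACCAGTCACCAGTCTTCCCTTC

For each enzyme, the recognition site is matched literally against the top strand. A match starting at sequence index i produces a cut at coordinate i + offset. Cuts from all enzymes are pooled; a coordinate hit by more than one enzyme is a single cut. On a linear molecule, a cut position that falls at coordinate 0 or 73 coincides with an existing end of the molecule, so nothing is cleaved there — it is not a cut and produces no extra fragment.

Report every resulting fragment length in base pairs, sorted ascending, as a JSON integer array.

[1,1,3,5,7,13,15,28]

Scan for sites:
  SqiIII TCTACCT/6: at [23] ⇒ [29]
  GruIX CTTC/1: at [0, 13, 64, 69] ⇒ [1, 14, 65, 70]
  TgoI (GTCAG, off=1): no sites
  OquII CACCAGT/7: at [50, 57] ⇒ [57, 64]

All cut coordinates (distinct, sorted): [1, 14, 29, 57, 64, 65, 70]

Fragments:
  [0,1): 1 bp
  [1,14): 13 bp
  [14,29): 15 bp
  [29,57): 28 bp
  [57,64): 7 bp
  [64,65): 1 bp
  [65,70): 5 bp
  [70,73): 3 bp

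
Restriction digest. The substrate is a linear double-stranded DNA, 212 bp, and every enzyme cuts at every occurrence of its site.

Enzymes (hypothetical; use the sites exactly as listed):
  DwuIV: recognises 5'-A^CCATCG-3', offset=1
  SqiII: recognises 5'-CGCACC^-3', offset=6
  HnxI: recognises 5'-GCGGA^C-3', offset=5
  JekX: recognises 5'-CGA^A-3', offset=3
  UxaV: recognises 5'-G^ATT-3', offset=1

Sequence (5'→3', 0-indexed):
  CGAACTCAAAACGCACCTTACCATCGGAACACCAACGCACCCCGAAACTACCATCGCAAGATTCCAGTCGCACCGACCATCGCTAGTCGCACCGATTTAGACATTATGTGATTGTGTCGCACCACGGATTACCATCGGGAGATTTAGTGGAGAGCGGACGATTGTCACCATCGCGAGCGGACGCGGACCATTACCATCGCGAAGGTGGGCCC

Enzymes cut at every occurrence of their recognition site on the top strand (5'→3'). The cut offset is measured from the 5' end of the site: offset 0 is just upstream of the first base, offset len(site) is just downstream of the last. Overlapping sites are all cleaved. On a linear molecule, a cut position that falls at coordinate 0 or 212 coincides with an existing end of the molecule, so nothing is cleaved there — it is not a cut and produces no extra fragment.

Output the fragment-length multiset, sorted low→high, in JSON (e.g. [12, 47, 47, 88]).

[1,2,2,3,3,4,4,4,5,6,6,7,9,10,10,10,13,14,14,14,16,17,17,21]

Scan for sites:
  DwuIV (ACCATCG, off=1): starts [19, 49, 75, 130, 166, 192] → cuts [20, 50, 76, 131, 167, 193]
  SqiII (CGCACC, off=6): starts [11, 35, 68, 87, 117] → cuts [17, 41, 74, 93, 123]
  HnxI (GCGGAC, off=5): starts [153, 176, 182] → cuts [158, 181, 187]
  JekX (CGAA, off=3): starts [0, 42, 199] → cuts [3, 45, 202]
  UxaV (GATT, off=1): starts [59, 93, 109, 126, 140, 159] → cuts [60, 94, 110, 127, 141, 160]

Pooled cuts: [3, 17, 20, 41, 45, 50, 60, 74, 76, 93, 94, 110, 123, 127, 131, 141, 158, 160, 167, 181, 187, 193, 202]

Fragments:
  [0,3): 3 bp
  [3,17): 14 bp
  [17,20): 3 bp
  [20,41): 21 bp
  [41,45): 4 bp
  [45,50): 5 bp
  [50,60): 10 bp
  [60,74): 14 bp
  [74,76): 2 bp
  [76,93): 17 bp
  [93,94): 1 bp
  [94,110): 16 bp
  [110,123): 13 bp
  [123,127): 4 bp
  [127,131): 4 bp
  [131,141): 10 bp
  [141,158): 17 bp
  [158,160): 2 bp
  [160,167): 7 bp
  [167,181): 14 bp
  [181,187): 6 bp
  [187,193): 6 bp
  [193,202): 9 bp
  [202,212): 10 bp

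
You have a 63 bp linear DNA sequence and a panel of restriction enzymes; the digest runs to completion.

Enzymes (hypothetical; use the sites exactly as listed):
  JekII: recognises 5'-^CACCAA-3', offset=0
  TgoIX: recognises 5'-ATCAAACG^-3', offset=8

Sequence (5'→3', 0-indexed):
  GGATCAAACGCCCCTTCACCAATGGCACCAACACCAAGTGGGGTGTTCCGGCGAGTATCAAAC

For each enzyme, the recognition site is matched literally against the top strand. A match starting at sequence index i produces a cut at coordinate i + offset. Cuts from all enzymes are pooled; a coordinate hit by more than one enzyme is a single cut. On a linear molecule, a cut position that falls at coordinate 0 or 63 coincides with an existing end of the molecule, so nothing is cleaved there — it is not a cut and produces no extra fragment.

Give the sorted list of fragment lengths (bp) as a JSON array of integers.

Scan for sites:
  JekII (CACCAA, off=0): starts [16, 25, 31] → cuts [16, 25, 31]
  TgoIX (ATCAAACG, off=8): starts [2] → cuts [10]

All cut coordinates (distinct, sorted): [10, 16, 25, 31]

Fragment lengths:
  [0,10): 10 bp
  [10,16): 6 bp
  [16,25): 9 bp
  [25,31): 6 bp
  [31,63): 32 bp

[6,6,9,10,32]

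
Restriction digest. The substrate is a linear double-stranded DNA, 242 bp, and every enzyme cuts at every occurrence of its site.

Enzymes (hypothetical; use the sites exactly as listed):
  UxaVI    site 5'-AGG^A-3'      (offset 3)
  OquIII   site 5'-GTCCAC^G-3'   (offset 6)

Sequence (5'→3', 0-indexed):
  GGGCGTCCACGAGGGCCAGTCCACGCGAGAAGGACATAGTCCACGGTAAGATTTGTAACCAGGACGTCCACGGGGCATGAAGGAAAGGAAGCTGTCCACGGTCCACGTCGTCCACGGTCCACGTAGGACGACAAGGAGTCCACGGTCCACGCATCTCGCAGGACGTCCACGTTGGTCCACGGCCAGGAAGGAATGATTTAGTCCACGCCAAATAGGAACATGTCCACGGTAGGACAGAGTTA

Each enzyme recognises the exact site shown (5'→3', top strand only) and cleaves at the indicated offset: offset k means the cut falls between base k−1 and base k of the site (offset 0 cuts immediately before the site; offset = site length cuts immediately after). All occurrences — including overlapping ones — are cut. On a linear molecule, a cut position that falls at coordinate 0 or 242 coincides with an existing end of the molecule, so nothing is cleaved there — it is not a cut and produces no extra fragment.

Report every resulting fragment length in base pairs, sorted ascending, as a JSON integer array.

[4,5,5,6,7,7,7,7,7,8,8,9,9,9,9,10,10,10,11,11,11,12,12,14,15,19]

Site scan:
  UxaVI AGGA/3: at [30, 60, 80, 85, 124, 133, 159, 184, 188, 213, 230] ⇒ [33, 63, 83, 88, 127, 136, 162, 187, 191, 216, 233]
  OquIII GTCCACG/6: at [4, 18, 38, 65, 93, 100, 109, 116, 137, 144, 164, 174, 200, 221] ⇒ [10, 24, 44, 71, 99, 106, 115, 122, 143, 150, 170, 180, 206, 227]

Pooled cuts: [10, 24, 33, 44, 63, 71, 83, 88, 99, 106, 115, 122, 127, 136, 143, 150, 162, 170, 180, 187, 191, 206, 216, 227, 233]

Fragments:
  [0,10): 10 bp
  [10,24): 14 bp
  [24,33): 9 bp
  [33,44): 11 bp
  [44,63): 19 bp
  [63,71): 8 bp
  [71,83): 12 bp
  [83,88): 5 bp
  [88,99): 11 bp
  [99,106): 7 bp
  [106,115): 9 bp
  [115,122): 7 bp
  [122,127): 5 bp
  [127,136): 9 bp
  [136,143): 7 bp
  [143,150): 7 bp
  [150,162): 12 bp
  [162,170): 8 bp
  [170,180): 10 bp
  [180,187): 7 bp
  [187,191): 4 bp
  [191,206): 15 bp
  [206,216): 10 bp
  [216,227): 11 bp
  [227,233): 6 bp
  [233,242): 9 bp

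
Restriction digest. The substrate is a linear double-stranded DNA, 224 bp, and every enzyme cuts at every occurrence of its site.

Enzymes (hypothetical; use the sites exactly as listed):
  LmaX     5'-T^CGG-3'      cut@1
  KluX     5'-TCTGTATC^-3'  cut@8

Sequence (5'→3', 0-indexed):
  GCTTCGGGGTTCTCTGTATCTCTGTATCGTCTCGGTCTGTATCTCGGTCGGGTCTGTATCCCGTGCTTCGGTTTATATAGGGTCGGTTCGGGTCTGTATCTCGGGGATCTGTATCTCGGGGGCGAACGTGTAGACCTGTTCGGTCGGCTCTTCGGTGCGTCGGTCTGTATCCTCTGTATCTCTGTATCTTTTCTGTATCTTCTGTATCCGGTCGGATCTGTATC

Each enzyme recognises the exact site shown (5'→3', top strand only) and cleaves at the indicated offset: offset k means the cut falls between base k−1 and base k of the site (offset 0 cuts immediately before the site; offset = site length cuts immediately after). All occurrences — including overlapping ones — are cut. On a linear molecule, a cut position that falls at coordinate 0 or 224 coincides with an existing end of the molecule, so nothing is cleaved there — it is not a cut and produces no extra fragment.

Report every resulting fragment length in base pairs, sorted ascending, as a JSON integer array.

Scan for sites:
  LmaX TCGG/1: at [3, 31, 43, 47, 67, 82, 87, 100, 115, 139, 143, 151, 159, 211] ⇒ [4, 32, 44, 48, 68, 83, 88, 101, 116, 140, 144, 152, 160, 212]
  KluX TCTGTATC/8: at [12, 20, 35, 52, 92, 107, 163, 172, 180, 191, 200, 216] ⇒ [20, 28, 43, 60, 100, 115, 171, 180, 188, 199, 208] (position 224 is a terminus of the linear molecule — no cut)

All cut coordinates (distinct, sorted): [4, 20, 28, 32, 43, 44, 48, 60, 68, 83, 88, 100, 101, 115, 116, 140, 144, 152, 160, 171, 180, 188, 199, 208, 212]

Fragments:
  [0,4): 4 bp
  [4,20): 16 bp
  [20,28): 8 bp
  [28,32): 4 bp
  [32,43): 11 bp
  [43,44): 1 bp
  [44,48): 4 bp
  [48,60): 12 bp
  [60,68): 8 bp
  [68,83): 15 bp
  [83,88): 5 bp
  [88,100): 12 bp
  [100,101): 1 bp
  [101,115): 14 bp
  [115,116): 1 bp
  [116,140): 24 bp
  [140,144): 4 bp
  [144,152): 8 bp
  [152,160): 8 bp
  [160,171): 11 bp
  [171,180): 9 bp
  [180,188): 8 bp
  [188,199): 11 bp
  [199,208): 9 bp
  [208,212): 4 bp
  [212,224): 12 bp

[1,1,1,4,4,4,4,4,5,8,8,8,8,8,9,9,11,11,11,12,12,12,14,15,16,24]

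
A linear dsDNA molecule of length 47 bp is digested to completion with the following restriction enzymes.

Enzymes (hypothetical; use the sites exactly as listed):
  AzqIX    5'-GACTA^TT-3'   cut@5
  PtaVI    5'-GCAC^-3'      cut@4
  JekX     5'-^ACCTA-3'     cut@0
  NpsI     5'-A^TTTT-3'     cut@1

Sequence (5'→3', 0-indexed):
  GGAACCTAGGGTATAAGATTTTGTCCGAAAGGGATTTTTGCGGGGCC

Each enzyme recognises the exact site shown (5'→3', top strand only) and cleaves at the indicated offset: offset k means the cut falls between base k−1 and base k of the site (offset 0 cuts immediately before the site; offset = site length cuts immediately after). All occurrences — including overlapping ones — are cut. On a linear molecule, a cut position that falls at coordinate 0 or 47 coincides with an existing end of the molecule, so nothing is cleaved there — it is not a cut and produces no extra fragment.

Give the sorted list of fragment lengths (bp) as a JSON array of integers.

Scan for sites:
  AzqIX (GACTATT, off=5): no sites
  PtaVI (GCAC, off=4): no sites
  JekX ACCTA/0: at [3] ⇒ [3]
  NpsI ATTTT/1: at [17, 33] ⇒ [18, 34]

Pooled cuts: [3, 18, 34]

Fragment lengths:
  [0,3): 3 bp
  [3,18): 15 bp
  [18,34): 16 bp
  [34,47): 13 bp

[3,13,15,16]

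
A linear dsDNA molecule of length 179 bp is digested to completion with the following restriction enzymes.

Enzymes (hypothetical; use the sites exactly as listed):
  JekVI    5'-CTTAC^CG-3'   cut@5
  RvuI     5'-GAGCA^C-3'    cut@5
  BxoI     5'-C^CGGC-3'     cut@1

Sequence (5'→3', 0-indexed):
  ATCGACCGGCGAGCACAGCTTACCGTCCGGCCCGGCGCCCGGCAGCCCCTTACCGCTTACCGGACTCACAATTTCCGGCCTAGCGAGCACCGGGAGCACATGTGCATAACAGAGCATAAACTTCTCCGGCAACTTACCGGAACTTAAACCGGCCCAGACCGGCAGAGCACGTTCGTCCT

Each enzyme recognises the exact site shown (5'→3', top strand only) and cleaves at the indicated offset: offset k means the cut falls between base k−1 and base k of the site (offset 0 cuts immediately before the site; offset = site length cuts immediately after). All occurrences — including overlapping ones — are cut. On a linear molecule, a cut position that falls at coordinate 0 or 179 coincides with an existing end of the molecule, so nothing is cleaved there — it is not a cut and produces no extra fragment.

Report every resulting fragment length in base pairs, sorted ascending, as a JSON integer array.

[4,5,6,7,7,8,9,9,10,10,10,11,12,14,14,15,28]

Per-enzyme occurrences:
  JekVI (CTTACCG, off=5): starts [18, 48, 55, 132] → cuts [23, 53, 60, 137]
  RvuI (GAGCAC, off=5): starts [10, 84, 93, 164] → cuts [15, 89, 98, 169]
  BxoI (CCGGC, off=1): starts [5, 26, 31, 38, 74, 125, 148, 158] → cuts [6, 27, 32, 39, 75, 126, 149, 159]

All cut coordinates (distinct, sorted): [6, 15, 23, 27, 32, 39, 53, 60, 75, 89, 98, 126, 137, 149, 159, 169]

Fragment lengths:
  [0,6): 6 bp
  [6,15): 9 bp
  [15,23): 8 bp
  [23,27): 4 bp
  [27,32): 5 bp
  [32,39): 7 bp
  [39,53): 14 bp
  [53,60): 7 bp
  [60,75): 15 bp
  [75,89): 14 bp
  [89,98): 9 bp
  [98,126): 28 bp
  [126,137): 11 bp
  [137,149): 12 bp
  [149,159): 10 bp
  [159,169): 10 bp
  [169,179): 10 bp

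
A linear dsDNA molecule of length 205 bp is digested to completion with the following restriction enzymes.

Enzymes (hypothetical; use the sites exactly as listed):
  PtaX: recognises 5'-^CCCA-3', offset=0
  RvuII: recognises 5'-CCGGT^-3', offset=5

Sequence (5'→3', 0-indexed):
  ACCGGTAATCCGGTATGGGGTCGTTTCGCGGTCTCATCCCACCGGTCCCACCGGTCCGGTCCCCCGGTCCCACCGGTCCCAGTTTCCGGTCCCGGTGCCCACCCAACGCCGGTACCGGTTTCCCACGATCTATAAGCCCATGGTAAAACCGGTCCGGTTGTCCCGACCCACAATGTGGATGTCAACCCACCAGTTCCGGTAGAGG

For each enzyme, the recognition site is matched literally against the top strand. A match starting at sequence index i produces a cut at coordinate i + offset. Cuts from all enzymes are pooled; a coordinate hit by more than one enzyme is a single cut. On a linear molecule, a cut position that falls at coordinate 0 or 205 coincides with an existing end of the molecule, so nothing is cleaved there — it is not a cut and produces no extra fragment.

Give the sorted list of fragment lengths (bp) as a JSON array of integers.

Scan for sites:
  PtaX CCCA/0: at [37, 46, 68, 77, 97, 101, 121, 136, 166, 185] ⇒ [37, 46, 68, 77, 97, 101, 121, 136, 166, 185]
  RvuII CCGGT/5: at [1, 9, 41, 50, 55, 63, 72, 85, 91, 108, 114, 148, 153, 195] ⇒ [6, 14, 46, 55, 60, 68, 77, 90, 96, 113, 119, 153, 158, 200]

All cut coordinates (distinct, sorted): [6, 14, 37, 46, 55, 60, 68, 77, 90, 96, 97, 101, 113, 119, 121, 136, 153, 158, 166, 185, 200]

Fragment lengths:
  [0,6): 6 bp
  [6,14): 8 bp
  [14,37): 23 bp
  [37,46): 9 bp
  [46,55): 9 bp
  [55,60): 5 bp
  [60,68): 8 bp
  [68,77): 9 bp
  [77,90): 13 bp
  [90,96): 6 bp
  [96,97): 1 bp
  [97,101): 4 bp
  [101,113): 12 bp
  [113,119): 6 bp
  [119,121): 2 bp
  [121,136): 15 bp
  [136,153): 17 bp
  [153,158): 5 bp
  [158,166): 8 bp
  [166,185): 19 bp
  [185,200): 15 bp
  [200,205): 5 bp

[1,2,4,5,5,5,6,6,6,8,8,8,9,9,9,12,13,15,15,17,19,23]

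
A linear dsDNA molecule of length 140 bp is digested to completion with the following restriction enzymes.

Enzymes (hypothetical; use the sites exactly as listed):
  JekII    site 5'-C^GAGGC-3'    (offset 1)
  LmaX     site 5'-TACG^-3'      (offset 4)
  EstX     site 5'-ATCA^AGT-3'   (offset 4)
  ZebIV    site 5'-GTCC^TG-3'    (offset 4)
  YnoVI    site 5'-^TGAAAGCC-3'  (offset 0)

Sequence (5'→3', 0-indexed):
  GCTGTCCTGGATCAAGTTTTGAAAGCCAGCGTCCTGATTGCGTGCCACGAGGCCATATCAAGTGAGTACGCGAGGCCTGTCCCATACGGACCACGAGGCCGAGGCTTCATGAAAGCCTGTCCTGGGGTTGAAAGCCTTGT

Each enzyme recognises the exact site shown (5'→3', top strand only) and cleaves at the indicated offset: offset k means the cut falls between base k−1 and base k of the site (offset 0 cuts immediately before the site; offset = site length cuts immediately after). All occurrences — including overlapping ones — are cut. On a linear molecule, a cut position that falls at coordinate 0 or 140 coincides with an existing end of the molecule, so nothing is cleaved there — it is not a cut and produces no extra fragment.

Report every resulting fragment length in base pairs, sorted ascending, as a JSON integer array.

Per-enzyme occurrences:
  JekII (CGAGGC, off=1): starts [47, 70, 93, 99] → cuts [48, 71, 94, 100]
  LmaX (TACG, off=4): starts [66, 84] → cuts [70, 88]
  EstX (ATCAAGT, off=4): starts [10, 56] → cuts [14, 60]
  ZebIV (GTCCTG, off=4): starts [3, 30, 118] → cuts [7, 34, 122]
  YnoVI (TGAAAGCC, off=0): starts [19, 109, 128] → cuts [19, 109, 128]

All cut coordinates (distinct, sorted): [7, 14, 19, 34, 48, 60, 70, 71, 88, 94, 100, 109, 122, 128]

Fragment lengths:
  [0,7): 7 bp
  [7,14): 7 bp
  [14,19): 5 bp
  [19,34): 15 bp
  [34,48): 14 bp
  [48,60): 12 bp
  [60,70): 10 bp
  [70,71): 1 bp
  [71,88): 17 bp
  [88,94): 6 bp
  [94,100): 6 bp
  [100,109): 9 bp
  [109,122): 13 bp
  [122,128): 6 bp
  [128,140): 12 bp

[1,5,6,6,6,7,7,9,10,12,12,13,14,15,17]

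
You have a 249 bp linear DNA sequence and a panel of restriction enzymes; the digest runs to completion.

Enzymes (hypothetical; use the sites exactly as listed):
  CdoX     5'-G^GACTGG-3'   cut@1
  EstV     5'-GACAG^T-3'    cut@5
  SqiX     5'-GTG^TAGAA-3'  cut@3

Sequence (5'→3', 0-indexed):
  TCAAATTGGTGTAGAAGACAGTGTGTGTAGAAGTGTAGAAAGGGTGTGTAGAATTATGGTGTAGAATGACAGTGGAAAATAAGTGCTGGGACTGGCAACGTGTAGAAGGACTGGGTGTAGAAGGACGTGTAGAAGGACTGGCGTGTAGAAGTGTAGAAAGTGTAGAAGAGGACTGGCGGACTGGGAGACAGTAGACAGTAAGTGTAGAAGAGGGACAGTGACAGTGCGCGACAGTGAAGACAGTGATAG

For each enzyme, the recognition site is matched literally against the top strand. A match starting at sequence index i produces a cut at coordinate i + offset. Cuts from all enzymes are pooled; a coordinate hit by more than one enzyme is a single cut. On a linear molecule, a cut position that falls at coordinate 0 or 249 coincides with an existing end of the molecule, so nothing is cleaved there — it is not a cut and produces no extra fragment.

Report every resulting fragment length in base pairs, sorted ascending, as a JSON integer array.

[6,6,6,6,6,6,7,8,8,8,8,9,9,9,10,10,10,11,11,12,13,13,13,13,14,17]

Scan for sites:
  CdoX (GGACTGG, off=1): starts [88, 107, 134, 169, 177] → cuts [89, 108, 135, 170, 178]
  EstV (GACAGT, off=5): starts [16, 67, 186, 193, 213, 219, 229, 238] → cuts [21, 72, 191, 198, 218, 224, 234, 243]
  SqiX (GTGTAGAA, off=3): starts [8, 24, 32, 45, 58, 99, 114, 126, 142, 150, 159, 201] → cuts [11, 27, 35, 48, 61, 102, 117, 129, 145, 153, 162, 204]

All cut coordinates (distinct, sorted): [11, 21, 27, 35, 48, 61, 72, 89, 102, 108, 117, 129, 135, 145, 153, 162, 170, 178, 191, 198, 204, 218, 224, 234, 243]

Fragments:
  [0,11): 11 bp
  [11,21): 10 bp
  [21,27): 6 bp
  [27,35): 8 bp
  [35,48): 13 bp
  [48,61): 13 bp
  [61,72): 11 bp
  [72,89): 17 bp
  [89,102): 13 bp
  [102,108): 6 bp
  [108,117): 9 bp
  [117,129): 12 bp
  [129,135): 6 bp
  [135,145): 10 bp
  [145,153): 8 bp
  [153,162): 9 bp
  [162,170): 8 bp
  [170,178): 8 bp
  [178,191): 13 bp
  [191,198): 7 bp
  [198,204): 6 bp
  [204,218): 14 bp
  [218,224): 6 bp
  [224,234): 10 bp
  [234,243): 9 bp
  [243,249): 6 bp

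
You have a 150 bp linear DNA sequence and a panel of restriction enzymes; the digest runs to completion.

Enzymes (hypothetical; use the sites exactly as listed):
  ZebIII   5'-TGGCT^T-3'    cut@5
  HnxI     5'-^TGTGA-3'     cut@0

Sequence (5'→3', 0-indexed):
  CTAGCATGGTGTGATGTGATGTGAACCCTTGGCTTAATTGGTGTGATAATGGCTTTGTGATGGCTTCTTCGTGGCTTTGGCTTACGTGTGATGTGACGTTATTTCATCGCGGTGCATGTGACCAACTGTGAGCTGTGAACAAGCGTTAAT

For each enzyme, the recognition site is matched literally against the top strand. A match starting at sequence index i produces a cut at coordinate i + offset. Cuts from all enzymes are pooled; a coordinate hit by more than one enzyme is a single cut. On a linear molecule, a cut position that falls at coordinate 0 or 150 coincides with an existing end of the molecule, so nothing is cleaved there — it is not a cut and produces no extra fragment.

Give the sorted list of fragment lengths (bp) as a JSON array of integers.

Site scan:
  ZebIII TGGCTT/5: at [29, 49, 60, 71, 77] ⇒ [34, 54, 65, 76, 82]
  HnxI TGTGA/0: at [9, 14, 19, 41, 55, 86, 91, 116, 126, 133] ⇒ [9, 14, 19, 41, 55, 86, 91, 116, 126, 133]

All cut coordinates (distinct, sorted): [9, 14, 19, 34, 41, 54, 55, 65, 76, 82, 86, 91, 116, 126, 133]

Fragments:
  [0,9): 9 bp
  [9,14): 5 bp
  [14,19): 5 bp
  [19,34): 15 bp
  [34,41): 7 bp
  [41,54): 13 bp
  [54,55): 1 bp
  [55,65): 10 bp
  [65,76): 11 bp
  [76,82): 6 bp
  [82,86): 4 bp
  [86,91): 5 bp
  [91,116): 25 bp
  [116,126): 10 bp
  [126,133): 7 bp
  [133,150): 17 bp

[1,4,5,5,5,6,7,7,9,10,10,11,13,15,17,25]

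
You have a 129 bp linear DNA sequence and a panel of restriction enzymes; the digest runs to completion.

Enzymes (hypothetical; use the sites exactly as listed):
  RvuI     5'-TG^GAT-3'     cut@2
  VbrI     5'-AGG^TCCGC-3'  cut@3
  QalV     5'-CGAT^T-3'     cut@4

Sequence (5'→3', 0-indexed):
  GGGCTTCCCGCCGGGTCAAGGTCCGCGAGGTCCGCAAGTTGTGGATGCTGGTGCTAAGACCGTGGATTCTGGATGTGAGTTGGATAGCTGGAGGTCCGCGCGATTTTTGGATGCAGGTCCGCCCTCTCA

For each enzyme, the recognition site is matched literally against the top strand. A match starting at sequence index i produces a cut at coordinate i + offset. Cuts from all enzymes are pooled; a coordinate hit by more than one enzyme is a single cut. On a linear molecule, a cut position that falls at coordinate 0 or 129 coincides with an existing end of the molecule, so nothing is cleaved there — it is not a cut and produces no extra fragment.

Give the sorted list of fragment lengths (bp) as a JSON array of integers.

Site scan:
  RvuI (TGGAT, off=2): starts [41, 62, 69, 80, 107] → cuts [43, 64, 71, 82, 109]
  VbrI (AGGTCCGC, off=3): starts [18, 27, 91, 114] → cuts [21, 30, 94, 117]
  QalV (CGATT, off=4): starts [100] → cuts [104]

All cut coordinates (distinct, sorted): [21, 30, 43, 64, 71, 82, 94, 104, 109, 117]

Fragments:
  [0,21): 21 bp
  [21,30): 9 bp
  [30,43): 13 bp
  [43,64): 21 bp
  [64,71): 7 bp
  [71,82): 11 bp
  [82,94): 12 bp
  [94,104): 10 bp
  [104,109): 5 bp
  [109,117): 8 bp
  [117,129): 12 bp

[5,7,8,9,10,11,12,12,13,21,21]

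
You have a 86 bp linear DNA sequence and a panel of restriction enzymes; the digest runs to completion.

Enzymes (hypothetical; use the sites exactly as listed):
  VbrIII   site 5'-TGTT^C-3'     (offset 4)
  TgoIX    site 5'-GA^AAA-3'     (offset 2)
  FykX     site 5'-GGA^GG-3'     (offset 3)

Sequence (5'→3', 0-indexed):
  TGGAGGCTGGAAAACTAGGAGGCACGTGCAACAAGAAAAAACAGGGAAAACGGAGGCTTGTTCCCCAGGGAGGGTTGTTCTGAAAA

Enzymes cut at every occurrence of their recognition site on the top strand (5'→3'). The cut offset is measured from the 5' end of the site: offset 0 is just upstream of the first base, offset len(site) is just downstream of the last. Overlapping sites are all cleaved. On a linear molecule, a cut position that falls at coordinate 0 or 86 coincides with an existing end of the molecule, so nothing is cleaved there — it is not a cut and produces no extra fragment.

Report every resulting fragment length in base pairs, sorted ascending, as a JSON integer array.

Scan for sites:
  VbrIII (TGTTC, off=4): starts [58, 75] → cuts [62, 79]
  TgoIX (GAAAA, off=2): starts [9, 34, 45, 81] → cuts [11, 36, 47, 83]
  FykX (GGAGG, off=3): starts [1, 17, 51, 68] → cuts [4, 20, 54, 71]

Pooled cuts: [4, 11, 20, 36, 47, 54, 62, 71, 79, 83]

Fragments:
  [0,4): 4 bp
  [4,11): 7 bp
  [11,20): 9 bp
  [20,36): 16 bp
  [36,47): 11 bp
  [47,54): 7 bp
  [54,62): 8 bp
  [62,71): 9 bp
  [71,79): 8 bp
  [79,83): 4 bp
  [83,86): 3 bp

[3,4,4,7,7,8,8,9,9,11,16]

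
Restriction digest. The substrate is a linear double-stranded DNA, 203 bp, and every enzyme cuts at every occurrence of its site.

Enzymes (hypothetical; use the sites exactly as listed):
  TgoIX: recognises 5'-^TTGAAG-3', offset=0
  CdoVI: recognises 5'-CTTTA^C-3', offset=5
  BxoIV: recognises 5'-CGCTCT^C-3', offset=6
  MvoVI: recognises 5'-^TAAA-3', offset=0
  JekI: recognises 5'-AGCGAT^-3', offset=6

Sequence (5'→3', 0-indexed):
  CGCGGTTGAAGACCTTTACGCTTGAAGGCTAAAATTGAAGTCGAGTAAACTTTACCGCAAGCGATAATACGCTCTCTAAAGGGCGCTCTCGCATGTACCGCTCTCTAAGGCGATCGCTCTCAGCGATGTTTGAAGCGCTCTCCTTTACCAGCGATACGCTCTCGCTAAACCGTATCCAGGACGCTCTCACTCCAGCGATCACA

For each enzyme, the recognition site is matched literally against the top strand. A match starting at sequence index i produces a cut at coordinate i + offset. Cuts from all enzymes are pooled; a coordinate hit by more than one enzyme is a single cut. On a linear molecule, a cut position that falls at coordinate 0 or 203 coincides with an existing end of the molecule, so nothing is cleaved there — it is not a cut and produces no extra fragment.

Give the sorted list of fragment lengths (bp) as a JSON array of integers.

Per-enzyme occurrences:
  TgoIX (TTGAAG, off=0): starts [5, 21, 34, 129] → cuts [5, 21, 34, 129]
  CdoVI (CTTTAC, off=5): starts [13, 49, 142] → cuts [18, 54, 147]
  BxoIV (CGCTCTC, off=6): starts [69, 83, 98, 114, 135, 156, 181] → cuts [75, 89, 104, 120, 141, 162, 187]
  MvoVI (TAAA, off=0): starts [29, 45, 76, 165] → cuts [29, 45, 76, 165]
  JekI (AGCGAT, off=6): starts [59, 121, 149, 193] → cuts [65, 127, 155, 199]

All cut coordinates (distinct, sorted): [5, 18, 21, 29, 34, 45, 54, 65, 75, 76, 89, 104, 120, 127, 129, 141, 147, 155, 162, 165, 187, 199]

Fragments:
  [0,5): 5 bp
  [5,18): 13 bp
  [18,21): 3 bp
  [21,29): 8 bp
  [29,34): 5 bp
  [34,45): 11 bp
  [45,54): 9 bp
  [54,65): 11 bp
  [65,75): 10 bp
  [75,76): 1 bp
  [76,89): 13 bp
  [89,104): 15 bp
  [104,120): 16 bp
  [120,127): 7 bp
  [127,129): 2 bp
  [129,141): 12 bp
  [141,147): 6 bp
  [147,155): 8 bp
  [155,162): 7 bp
  [162,165): 3 bp
  [165,187): 22 bp
  [187,199): 12 bp
  [199,203): 4 bp

[1,2,3,3,4,5,5,6,7,7,8,8,9,10,11,11,12,12,13,13,15,16,22]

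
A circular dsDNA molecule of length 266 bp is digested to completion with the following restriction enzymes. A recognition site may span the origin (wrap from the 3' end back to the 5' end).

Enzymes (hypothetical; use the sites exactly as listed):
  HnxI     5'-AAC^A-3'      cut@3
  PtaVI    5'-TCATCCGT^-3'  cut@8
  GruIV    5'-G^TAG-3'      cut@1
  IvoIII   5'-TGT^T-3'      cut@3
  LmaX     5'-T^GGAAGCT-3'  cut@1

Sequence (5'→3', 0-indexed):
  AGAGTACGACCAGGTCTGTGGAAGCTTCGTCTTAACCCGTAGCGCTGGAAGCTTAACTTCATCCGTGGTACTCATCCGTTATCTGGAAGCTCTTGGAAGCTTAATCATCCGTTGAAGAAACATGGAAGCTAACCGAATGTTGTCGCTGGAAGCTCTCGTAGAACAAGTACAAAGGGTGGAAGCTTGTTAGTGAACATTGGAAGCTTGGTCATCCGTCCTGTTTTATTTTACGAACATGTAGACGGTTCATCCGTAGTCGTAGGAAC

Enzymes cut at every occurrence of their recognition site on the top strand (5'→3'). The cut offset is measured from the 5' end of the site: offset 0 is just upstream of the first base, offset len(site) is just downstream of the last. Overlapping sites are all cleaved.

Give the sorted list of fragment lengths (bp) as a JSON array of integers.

[1,2,3,3,5,5,5,6,7,7,7,8,9,10,10,11,13,13,14,15,17,18,18,19,20,20]

Per-enzyme occurrences:
  HnxI (AACA, off=3): starts [118, 161, 192, 232, 263] → cuts [0, 121, 164, 195, 235]
  PtaVI (TCATCCGT, off=8): starts [58, 71, 104, 208, 246] → cuts [66, 79, 112, 216, 254]
  GruIV (GTAG, off=1): starts [38, 157, 237, 252, 258] → cuts [39, 158, 238, 253, 259]
  IvoIII (TGTT, off=3): starts [137, 184, 218] → cuts [140, 187, 221]
  LmaX (TGGAAGCT, off=1): starts [18, 45, 83, 93, 122, 146, 176, 197] → cuts [19, 46, 84, 94, 123, 147, 177, 198]

All cut coordinates (distinct, sorted): [0, 19, 39, 46, 66, 79, 84, 94, 112, 121, 123, 140, 147, 158, 164, 177, 187, 195, 198, 216, 221, 235, 238, 253, 254, 259]

Fragment lengths:
  0→19: 19 bp
  19→39: 20 bp
  39→46: 7 bp
  46→66: 20 bp
  66→79: 13 bp
  79→84: 5 bp
  84→94: 10 bp
  94→112: 18 bp
  112→121: 9 bp
  121→123: 2 bp
  123→140: 17 bp
  140→147: 7 bp
  147→158: 11 bp
  158→164: 6 bp
  164→177: 13 bp
  177→187: 10 bp
  187→195: 8 bp
  195→198: 3 bp
  198→216: 18 bp
  216→221: 5 bp
  221→235: 14 bp
  235→238: 3 bp
  238→253: 15 bp
  253→254: 1 bp
  254→259: 5 bp
  259→0 (wrap): 266-259+0 = 7 bp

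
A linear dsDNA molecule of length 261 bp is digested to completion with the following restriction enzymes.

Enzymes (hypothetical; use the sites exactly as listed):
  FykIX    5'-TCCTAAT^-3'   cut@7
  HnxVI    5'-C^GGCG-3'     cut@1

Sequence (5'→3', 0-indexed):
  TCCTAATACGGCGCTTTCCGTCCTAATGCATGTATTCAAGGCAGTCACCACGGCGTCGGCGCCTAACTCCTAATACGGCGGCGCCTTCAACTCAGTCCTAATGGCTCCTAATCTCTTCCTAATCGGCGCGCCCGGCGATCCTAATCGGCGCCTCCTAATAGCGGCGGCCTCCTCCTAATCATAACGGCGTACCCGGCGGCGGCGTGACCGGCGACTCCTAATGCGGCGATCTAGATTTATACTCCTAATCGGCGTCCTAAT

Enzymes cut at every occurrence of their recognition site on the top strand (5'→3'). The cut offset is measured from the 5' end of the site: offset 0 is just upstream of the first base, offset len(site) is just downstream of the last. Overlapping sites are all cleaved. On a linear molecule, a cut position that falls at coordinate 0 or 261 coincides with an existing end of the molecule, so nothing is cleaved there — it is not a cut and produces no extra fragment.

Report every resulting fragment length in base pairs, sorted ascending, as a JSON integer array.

Scan for sites:
  FykIX TCCTAAT/7: at [0, 20, 67, 95, 105, 116, 138, 152, 172, 215, 242, 254] ⇒ [7, 27, 74, 102, 112, 123, 145, 159, 179, 222, 249] (position 261 is a terminus of the linear molecule — no cut)
  HnxVI CGGCG/1: at [8, 50, 56, 75, 78, 123, 132, 145, 161, 184, 193, 196, 199, 208, 223, 249] ⇒ [9, 51, 57, 76, 79, 124, 133, 146, 162, 185, 194, 197, 200, 209, 224, 250]

Pooled cuts: [7, 9, 27, 51, 57, 74, 76, 79, 102, 112, 123, 124, 133, 145, 146, 159, 162, 179, 185, 194, 197, 200, 209, 222, 224, 249, 250]

Fragment lengths:
  [0,7): 7 bp
  [7,9): 2 bp
  [9,27): 18 bp
  [27,51): 24 bp
  [51,57): 6 bp
  [57,74): 17 bp
  [74,76): 2 bp
  [76,79): 3 bp
  [79,102): 23 bp
  [102,112): 10 bp
  [112,123): 11 bp
  [123,124): 1 bp
  [124,133): 9 bp
  [133,145): 12 bp
  [145,146): 1 bp
  [146,159): 13 bp
  [159,162): 3 bp
  [162,179): 17 bp
  [179,185): 6 bp
  [185,194): 9 bp
  [194,197): 3 bp
  [197,200): 3 bp
  [200,209): 9 bp
  [209,222): 13 bp
  [222,224): 2 bp
  [224,249): 25 bp
  [249,250): 1 bp
  [250,261): 11 bp

[1,1,1,2,2,2,3,3,3,3,6,6,7,9,9,9,10,11,11,12,13,13,17,17,18,23,24,25]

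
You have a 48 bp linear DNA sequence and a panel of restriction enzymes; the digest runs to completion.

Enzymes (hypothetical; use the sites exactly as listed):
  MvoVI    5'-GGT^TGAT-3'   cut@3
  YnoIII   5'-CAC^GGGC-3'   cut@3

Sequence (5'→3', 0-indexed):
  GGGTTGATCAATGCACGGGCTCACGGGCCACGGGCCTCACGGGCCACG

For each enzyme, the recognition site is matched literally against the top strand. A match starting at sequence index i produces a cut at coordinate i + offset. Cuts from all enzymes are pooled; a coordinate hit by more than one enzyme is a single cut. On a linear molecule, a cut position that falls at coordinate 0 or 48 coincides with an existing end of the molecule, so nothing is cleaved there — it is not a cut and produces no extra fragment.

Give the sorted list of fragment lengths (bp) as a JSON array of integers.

[4,7,8,8,9,12]

Per-enzyme occurrences:
  MvoVI (GGTTGAT, off=3): starts [1] → cuts [4]
  YnoIII (CACGGGC, off=3): starts [13, 21, 28, 37] → cuts [16, 24, 31, 40]

Pooled cuts: [4, 16, 24, 31, 40]

Fragment lengths:
  [0,4): 4 bp
  [4,16): 12 bp
  [16,24): 8 bp
  [24,31): 7 bp
  [31,40): 9 bp
  [40,48): 8 bp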